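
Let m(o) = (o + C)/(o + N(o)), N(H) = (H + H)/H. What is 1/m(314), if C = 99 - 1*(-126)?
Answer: 316/539 ≈ 0.58627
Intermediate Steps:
N(H) = 2 (N(H) = (2*H)/H = 2)
C = 225 (C = 99 + 126 = 225)
m(o) = (225 + o)/(2 + o) (m(o) = (o + 225)/(o + 2) = (225 + o)/(2 + o))
1/m(314) = 1/((225 + 314)/(2 + 314)) = 1/(539/316) = 316/539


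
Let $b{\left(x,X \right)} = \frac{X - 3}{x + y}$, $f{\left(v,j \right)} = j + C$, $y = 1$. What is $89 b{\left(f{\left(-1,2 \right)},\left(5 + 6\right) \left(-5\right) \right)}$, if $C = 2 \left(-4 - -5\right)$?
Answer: $- \frac{5162}{5} \approx -1032.4$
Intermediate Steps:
$C = 2$ ($C = 2 \left(-4 + 5\right) = 2 \cdot 1 = 2$)
$f{\left(v,j \right)} = 2 + j$ ($f{\left(v,j \right)} = j + 2 = 2 + j$)
$b{\left(x,X \right)} = \frac{-3 + X}{1 + x}$ ($b{\left(x,X \right)} = \frac{X - 3}{x + 1} = \frac{-3 + X}{1 + x}$)
$89 b{\left(f{\left(-1,2 \right)},\left(5 + 6\right) \left(-5\right) \right)} = 89 \frac{-3 + \left(5 + 6\right) \left(-5\right)}{1 + \left(2 + 2\right)} = 89 \frac{-3 + 11 \left(-5\right)}{1 + 4} = 89 \frac{-3 - 55}{5} = 89 \cdot \frac{1}{5} \left(-58\right) = 89 \left(- \frac{58}{5}\right) = - \frac{5162}{5}$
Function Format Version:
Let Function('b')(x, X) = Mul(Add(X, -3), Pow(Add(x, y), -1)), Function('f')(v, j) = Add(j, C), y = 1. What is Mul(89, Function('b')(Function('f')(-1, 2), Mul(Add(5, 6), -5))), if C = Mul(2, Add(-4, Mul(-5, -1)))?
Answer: Rational(-5162, 5) ≈ -1032.4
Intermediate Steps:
C = 2 (C = Mul(2, Add(-4, 5)) = Mul(2, 1) = 2)
Function('f')(v, j) = Add(2, j) (Function('f')(v, j) = Add(j, 2) = Add(2, j))
Function('b')(x, X) = Mul(Pow(Add(1, x), -1), Add(-3, X)) (Function('b')(x, X) = Mul(Add(X, -3), Pow(Add(x, 1), -1)) = Mul(Add(-3, X), Pow(Add(1, x), -1)) = Mul(Pow(Add(1, x), -1), Add(-3, X)))
Mul(89, Function('b')(Function('f')(-1, 2), Mul(Add(5, 6), -5))) = Mul(89, Mul(Pow(Add(1, Add(2, 2)), -1), Add(-3, Mul(Add(5, 6), -5)))) = Mul(89, Mul(Pow(Add(1, 4), -1), Add(-3, Mul(11, -5)))) = Mul(89, Mul(Pow(5, -1), Add(-3, -55))) = Mul(89, Mul(Rational(1, 5), -58)) = Mul(89, Rational(-58, 5)) = Rational(-5162, 5)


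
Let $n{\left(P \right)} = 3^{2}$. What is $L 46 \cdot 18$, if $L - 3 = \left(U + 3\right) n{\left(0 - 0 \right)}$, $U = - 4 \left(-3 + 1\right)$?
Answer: $84456$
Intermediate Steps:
$U = 8$ ($U = \left(-4\right) \left(-2\right) = 8$)
$n{\left(P \right)} = 9$
$L = 102$ ($L = 3 + \left(8 + 3\right) 9 = 3 + 11 \cdot 9 = 3 + 99 = 102$)
$L 46 \cdot 18 = 102 \cdot 46 \cdot 18 = 4692 \cdot 18 = 84456$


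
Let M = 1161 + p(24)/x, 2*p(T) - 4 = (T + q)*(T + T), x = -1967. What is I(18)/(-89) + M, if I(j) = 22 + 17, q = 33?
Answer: 203049500/175063 ≈ 1159.9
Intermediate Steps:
p(T) = 2 + T*(33 + T) (p(T) = 2 + ((T + 33)*(T + T))/2 = 2 + ((33 + T)*(2*T))/2 = 2 + (2*T*(33 + T))/2 = 2 + T*(33 + T))
I(j) = 39
M = 2282317/1967 (M = 1161 + (2 + 24**2 + 33*24)/(-1967) = 1161 + (2 + 576 + 792)*(-1/1967) = 1161 + 1370*(-1/1967) = 1161 - 1370/1967 = 2282317/1967 ≈ 1160.3)
I(18)/(-89) + M = 39/(-89) + 2282317/1967 = 39*(-1/89) + 2282317/1967 = -39/89 + 2282317/1967 = 203049500/175063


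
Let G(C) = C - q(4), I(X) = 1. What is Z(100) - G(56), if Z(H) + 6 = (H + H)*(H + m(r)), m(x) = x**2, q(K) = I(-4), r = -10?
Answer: 39939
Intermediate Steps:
q(K) = 1
G(C) = -1 + C (G(C) = C - 1*1 = C - 1 = -1 + C)
Z(H) = -6 + 2*H*(100 + H) (Z(H) = -6 + (H + H)*(H + (-10)**2) = -6 + (2*H)*(H + 100) = -6 + (2*H)*(100 + H) = -6 + 2*H*(100 + H))
Z(100) - G(56) = (-6 + 2*100**2 + 200*100) - (-1 + 56) = (-6 + 2*10000 + 20000) - 1*55 = (-6 + 20000 + 20000) - 55 = 39994 - 55 = 39939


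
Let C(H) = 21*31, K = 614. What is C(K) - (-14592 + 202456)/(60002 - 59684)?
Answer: 9577/159 ≈ 60.233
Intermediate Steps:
C(H) = 651
C(K) - (-14592 + 202456)/(60002 - 59684) = 651 - (-14592 + 202456)/(60002 - 59684) = 651 - 187864/318 = 651 - 1*93932/159 = 651 - 93932/159 = 9577/159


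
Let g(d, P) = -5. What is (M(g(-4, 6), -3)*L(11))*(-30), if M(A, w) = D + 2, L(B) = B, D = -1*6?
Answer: 1320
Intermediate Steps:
D = -6
M(A, w) = -4 (M(A, w) = -6 + 2 = -4)
(M(g(-4, 6), -3)*L(11))*(-30) = -4*11*(-30) = -44*(-30) = 1320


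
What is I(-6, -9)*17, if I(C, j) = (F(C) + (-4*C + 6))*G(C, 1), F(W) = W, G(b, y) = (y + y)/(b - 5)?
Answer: -816/11 ≈ -74.182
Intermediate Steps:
G(b, y) = 2*y/(-5 + b) (G(b, y) = (2*y)/(-5 + b) = 2*y/(-5 + b))
I(C, j) = 2*(6 - 3*C)/(-5 + C) (I(C, j) = (C + (-4*C + 6))*(2*1/(-5 + C)) = (C + (6 - 4*C))*(2/(-5 + C)) = (6 - 3*C)*(2/(-5 + C)) = 2*(6 - 3*C)/(-5 + C))
I(-6, -9)*17 = (6*(2 - 1*(-6))/(-5 - 6))*17 = (6*(2 + 6)/(-11))*17 = (6*(-1/11)*8)*17 = -48/11*17 = -816/11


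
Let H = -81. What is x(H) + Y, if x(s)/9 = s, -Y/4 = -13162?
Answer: 51919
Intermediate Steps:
Y = 52648 (Y = -4*(-13162) = 52648)
x(s) = 9*s
x(H) + Y = 9*(-81) + 52648 = -729 + 52648 = 51919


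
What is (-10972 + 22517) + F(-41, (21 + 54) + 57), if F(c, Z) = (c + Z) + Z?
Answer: 11768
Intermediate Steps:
F(c, Z) = c + 2*Z (F(c, Z) = (Z + c) + Z = c + 2*Z)
(-10972 + 22517) + F(-41, (21 + 54) + 57) = (-10972 + 22517) + (-41 + 2*((21 + 54) + 57)) = 11545 + (-41 + 2*(75 + 57)) = 11545 + (-41 + 2*132) = 11545 + (-41 + 264) = 11545 + 223 = 11768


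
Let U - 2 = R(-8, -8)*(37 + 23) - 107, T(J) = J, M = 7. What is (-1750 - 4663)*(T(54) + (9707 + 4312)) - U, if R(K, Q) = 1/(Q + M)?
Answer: -90249984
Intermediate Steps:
R(K, Q) = 1/(7 + Q) (R(K, Q) = 1/(Q + 7) = 1/(7 + Q))
U = -165 (U = 2 + ((37 + 23)/(7 - 8) - 107) = 2 + (60/(-1) - 107) = 2 + (-1*60 - 107) = 2 + (-60 - 107) = 2 - 167 = -165)
(-1750 - 4663)*(T(54) + (9707 + 4312)) - U = (-1750 - 4663)*(54 + (9707 + 4312)) - 1*(-165) = -6413*(54 + 14019) + 165 = -6413*14073 + 165 = -90250149 + 165 = -90249984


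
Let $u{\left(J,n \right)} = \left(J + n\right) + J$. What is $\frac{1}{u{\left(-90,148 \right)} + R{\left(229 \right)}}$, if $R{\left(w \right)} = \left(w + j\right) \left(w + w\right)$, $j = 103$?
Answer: $\frac{1}{152024} \approx 6.5779 \cdot 10^{-6}$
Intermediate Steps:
$R{\left(w \right)} = 2 w \left(103 + w\right)$ ($R{\left(w \right)} = \left(w + 103\right) \left(w + w\right) = \left(103 + w\right) 2 w = 2 w \left(103 + w\right)$)
$u{\left(J,n \right)} = n + 2 J$
$\frac{1}{u{\left(-90,148 \right)} + R{\left(229 \right)}} = \frac{1}{\left(148 + 2 \left(-90\right)\right) + 2 \cdot 229 \left(103 + 229\right)} = \frac{1}{\left(148 - 180\right) + 2 \cdot 229 \cdot 332} = \frac{1}{-32 + 152056} = \frac{1}{152024}$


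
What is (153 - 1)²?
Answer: 23104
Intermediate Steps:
(153 - 1)² = 152² = 23104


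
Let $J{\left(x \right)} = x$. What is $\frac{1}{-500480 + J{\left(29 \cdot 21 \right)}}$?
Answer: $- \frac{1}{499871} \approx -2.0005 \cdot 10^{-6}$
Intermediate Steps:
$\frac{1}{-500480 + J{\left(29 \cdot 21 \right)}} = \frac{1}{-500480 + 29 \cdot 21} = \frac{1}{-500480 + 609} = \frac{1}{-499871} = - \frac{1}{499871}$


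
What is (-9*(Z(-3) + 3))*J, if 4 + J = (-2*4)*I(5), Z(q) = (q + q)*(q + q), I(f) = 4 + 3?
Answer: 21060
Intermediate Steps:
I(f) = 7
Z(q) = 4*q**2 (Z(q) = (2*q)*(2*q) = 4*q**2)
J = -60 (J = -4 - 2*4*7 = -4 - 8*7 = -4 - 56 = -60)
(-9*(Z(-3) + 3))*J = -9*(4*(-3)**2 + 3)*(-60) = -9*(4*9 + 3)*(-60) = -9*(36 + 3)*(-60) = -9*39*(-60) = -351*(-60) = 21060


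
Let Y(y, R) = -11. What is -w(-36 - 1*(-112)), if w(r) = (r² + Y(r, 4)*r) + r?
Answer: -5016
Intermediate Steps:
w(r) = r² - 10*r (w(r) = (r² - 11*r) + r = r² - 10*r)
-w(-36 - 1*(-112)) = -(-36 - 1*(-112))*(-10 + (-36 - 1*(-112))) = -(-36 + 112)*(-10 + (-36 + 112)) = -76*(-10 + 76) = -76*66 = -1*5016 = -5016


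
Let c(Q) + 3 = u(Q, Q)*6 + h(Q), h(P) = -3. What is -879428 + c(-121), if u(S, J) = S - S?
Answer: -879434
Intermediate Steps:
u(S, J) = 0
c(Q) = -6 (c(Q) = -3 + (0*6 - 3) = -3 + (0 - 3) = -3 - 3 = -6)
-879428 + c(-121) = -879428 - 6 = -879434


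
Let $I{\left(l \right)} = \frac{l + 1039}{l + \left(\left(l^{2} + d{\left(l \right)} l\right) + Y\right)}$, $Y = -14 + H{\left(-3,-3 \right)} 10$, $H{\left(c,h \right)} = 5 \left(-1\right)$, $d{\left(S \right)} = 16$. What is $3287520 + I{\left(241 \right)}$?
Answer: $\frac{102100509280}{31057} \approx 3.2875 \cdot 10^{6}$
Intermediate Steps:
$H{\left(c,h \right)} = -5$
$Y = -64$ ($Y = -14 - 50 = -64$)
$I{\left(l \right)} = \frac{1039 + l}{-64 + l^{2} + 17 l}$ ($I{\left(l \right)} = \frac{l + 1039}{l - \left(64 - l^{2} - 16 l\right)} = \frac{1039 + l}{l + \left(-64 + l^{2} + 16 l\right)} = \frac{1039 + l}{-64 + l^{2} + 17 l}$)
$3287520 + I{\left(241 \right)} = 3287520 + \frac{1039 + 241}{-64 + 241^{2} + 17 \cdot 241} = 3287520 + \frac{1}{-64 + 58081 + 4097} \cdot 1280 = 3287520 + \frac{1}{62114} \cdot 1280 = 3287520 + \frac{640}{31057} = \frac{102100509280}{31057}$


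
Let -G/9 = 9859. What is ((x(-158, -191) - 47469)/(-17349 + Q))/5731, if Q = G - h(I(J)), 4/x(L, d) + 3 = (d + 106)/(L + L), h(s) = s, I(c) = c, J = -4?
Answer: 40967011/524636302828 ≈ 7.8087e-5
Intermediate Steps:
G = -88731 (G = -9*9859 = -88731)
x(L, d) = 4/(-3 + (106 + d)/(2*L)) (x(L, d) = 4/(-3 + (d + 106)/(L + L)) = 4/(-3 + (106 + d)/((2*L))) = 4/(-3 + (106 + d)*(1/(2*L))) = 4/(-3 + (106 + d)/(2*L)))
Q = -88727 (Q = -88731 - 1*(-4) = -88731 + 4 = -88727)
((x(-158, -191) - 47469)/(-17349 + Q))/5731 = ((8*(-158)/(106 - 191 - 6*(-158)) - 47469)/(-17349 - 88727))/5731 = ((8*(-158)/(106 - 191 + 948) - 47469)/(-106076))*(1/5731) = ((8*(-158)/863 - 47469)*(-1/106076))*(1/5731) = ((8*(-158)*(1/863) - 47469)*(-1/106076))*(1/5731) = ((-1264/863 - 47469)*(-1/106076))*(1/5731) = -40967011/863*(-1/106076)*(1/5731) = (40967011/91543588)*(1/5731) = 40967011/524636302828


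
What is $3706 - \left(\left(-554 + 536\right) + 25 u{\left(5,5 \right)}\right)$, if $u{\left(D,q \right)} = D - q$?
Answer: $3724$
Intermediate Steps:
$3706 - \left(\left(-554 + 536\right) + 25 u{\left(5,5 \right)}\right) = 3706 - \left(\left(-554 + 536\right) + 25 \left(5 - 5\right)\right) = 3706 - \left(-18 + 25 \left(5 - 5\right)\right) = 3706 - \left(-18 + 25 \cdot 0\right) = 3706 - \left(-18 + 0\right) = 3706 - -18 = 3706 + 18 = 3724$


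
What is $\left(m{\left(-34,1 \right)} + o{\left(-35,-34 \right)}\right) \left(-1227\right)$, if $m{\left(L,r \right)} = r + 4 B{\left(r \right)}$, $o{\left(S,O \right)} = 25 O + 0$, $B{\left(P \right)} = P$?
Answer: $1036815$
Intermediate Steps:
$o{\left(S,O \right)} = 25 O$
$m{\left(L,r \right)} = 5 r$ ($m{\left(L,r \right)} = r + 4 r = 5 r$)
$\left(m{\left(-34,1 \right)} + o{\left(-35,-34 \right)}\right) \left(-1227\right) = \left(5 \cdot 1 + 25 \left(-34\right)\right) \left(-1227\right) = \left(5 - 850\right) \left(-1227\right) = \left(-845\right) \left(-1227\right) = 1036815$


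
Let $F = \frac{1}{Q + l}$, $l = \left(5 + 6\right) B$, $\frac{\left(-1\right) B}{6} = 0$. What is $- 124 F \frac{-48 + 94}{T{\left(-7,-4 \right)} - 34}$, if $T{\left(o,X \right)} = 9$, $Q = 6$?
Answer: $\frac{2852}{75} \approx 38.027$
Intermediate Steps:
$B = 0$ ($B = \left(-6\right) 0 = 0$)
$l = 0$ ($l = \left(5 + 6\right) 0 = 11 \cdot 0 = 0$)
$F = \frac{1}{6}$ ($F = \frac{1}{6 + 0} = \frac{1}{6} \approx 0.16667$)
$- 124 F \frac{-48 + 94}{T{\left(-7,-4 \right)} - 34} = \left(-124\right) \frac{1}{6} \frac{-48 + 94}{9 - 34} = - \frac{62 \frac{46}{-25}}{3} = - \frac{62 \cdot 46 \left(- \frac{1}{25}\right)}{3} = \left(- \frac{62}{3}\right) \left(- \frac{46}{25}\right) = \frac{2852}{75}$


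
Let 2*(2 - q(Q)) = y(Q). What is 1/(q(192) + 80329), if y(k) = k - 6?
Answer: 1/80238 ≈ 1.2463e-5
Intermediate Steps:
y(k) = -6 + k
q(Q) = 5 - Q/2 (q(Q) = 2 - (-6 + Q)/2 = 2 + (3 - Q/2) = 5 - Q/2)
1/(q(192) + 80329) = 1/((5 - ½*192) + 80329) = 1/((5 - 96) + 80329) = 1/(-91 + 80329) = 1/80238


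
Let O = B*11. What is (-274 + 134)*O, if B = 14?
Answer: -21560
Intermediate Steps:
O = 154 (O = 14*11 = 154)
(-274 + 134)*O = (-274 + 134)*154 = -140*154 = -21560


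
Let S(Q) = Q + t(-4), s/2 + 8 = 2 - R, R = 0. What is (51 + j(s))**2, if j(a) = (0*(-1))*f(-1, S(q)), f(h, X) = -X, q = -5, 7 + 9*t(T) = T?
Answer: 2601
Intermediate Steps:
t(T) = -7/9 + T/9
s = -12 (s = -16 + 2*(2 - 1*0) = -16 + 2*(2 + 0) = -16 + 2*2 = -16 + 4 = -12)
S(Q) = -11/9 + Q (S(Q) = Q + (-7/9 + (1/9)*(-4)) = Q + (-7/9 - 4/9) = Q - 11/9 = -11/9 + Q)
j(a) = 0 (j(a) = (0*(-1))*(-(-11/9 - 5)) = 0*(-1*(-56/9)) = 0*(56/9) = 0)
(51 + j(s))**2 = (51 + 0)**2 = 51**2 = 2601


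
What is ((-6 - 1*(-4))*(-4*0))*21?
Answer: 0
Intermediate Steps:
((-6 - 1*(-4))*(-4*0))*21 = ((-6 + 4)*0)*21 = -2*0*21 = 0*21 = 0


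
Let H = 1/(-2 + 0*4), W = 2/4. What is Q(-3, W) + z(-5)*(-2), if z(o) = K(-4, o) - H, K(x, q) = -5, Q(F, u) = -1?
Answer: 8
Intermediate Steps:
W = ½ (W = 2*(¼) = ½ ≈ 0.50000)
H = -½ (H = 1/(-2 + 0) = 1/(-2) = -½ ≈ -0.50000)
z(o) = -9/2 (z(o) = -5 - 1*(-½) = -5 + ½ = -9/2)
Q(-3, W) + z(-5)*(-2) = -1 - 9/2*(-2) = -1 + 9 = 8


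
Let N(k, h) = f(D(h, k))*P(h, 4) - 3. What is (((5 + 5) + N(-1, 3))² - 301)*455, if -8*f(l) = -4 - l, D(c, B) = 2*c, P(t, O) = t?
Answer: -1349985/16 ≈ -84374.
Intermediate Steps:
f(l) = ½ + l/8 (f(l) = -(-4 - l)/8 = ½ + l/8)
N(k, h) = -3 + h*(½ + h/4) (N(k, h) = (½ + (2*h)/8)*h - 3 = (½ + h/4)*h - 3 = h*(½ + h/4) - 3 = -3 + h*(½ + h/4))
(((5 + 5) + N(-1, 3))² - 301)*455 = (((5 + 5) + (-3 + (¼)*3*(2 + 3)))² - 301)*455 = ((10 + (-3 + (¼)*3*5))² - 301)*455 = ((10 + (-3 + 15/4))² - 301)*455 = ((10 + ¾)² - 301)*455 = ((43/4)² - 301)*455 = (1849/16 - 301)*455 = -2967/16*455 = -1349985/16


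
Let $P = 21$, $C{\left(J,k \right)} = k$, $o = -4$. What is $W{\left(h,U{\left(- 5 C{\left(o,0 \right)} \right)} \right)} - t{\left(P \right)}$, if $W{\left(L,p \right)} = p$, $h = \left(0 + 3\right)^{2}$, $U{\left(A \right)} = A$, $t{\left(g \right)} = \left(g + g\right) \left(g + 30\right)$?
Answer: $-2142$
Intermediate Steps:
$t{\left(g \right)} = 2 g \left(30 + g\right)$
$h = 9$ ($h = 3^{2} = 9$)
$W{\left(h,U{\left(- 5 C{\left(o,0 \right)} \right)} \right)} - t{\left(P \right)} = \left(-5\right) 0 - 2 \cdot 21 \left(30 + 21\right) = 0 - 2 \cdot 21 \cdot 51 = 0 - 2142 = -2142$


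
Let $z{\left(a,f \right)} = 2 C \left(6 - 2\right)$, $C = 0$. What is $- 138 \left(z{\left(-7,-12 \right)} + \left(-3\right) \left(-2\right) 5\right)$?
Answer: $-4140$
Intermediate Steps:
$z{\left(a,f \right)} = 0$ ($z{\left(a,f \right)} = 2 \cdot 0 \left(6 - 2\right) = 0 \cdot 4 = 0$)
$- 138 \left(z{\left(-7,-12 \right)} + \left(-3\right) \left(-2\right) 5\right) = - 138 \left(0 + \left(-3\right) \left(-2\right) 5\right) = - 138 \left(0 + 6 \cdot 5\right) = - 138 \left(0 + 30\right) = \left(-138\right) 30 = -4140$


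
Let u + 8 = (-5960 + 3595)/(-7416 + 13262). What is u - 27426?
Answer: -160381529/5846 ≈ -27434.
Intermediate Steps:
u = -49133/5846 (u = -8 + (-5960 + 3595)/(-7416 + 13262) = -8 - 2365/5846 = -49133/5846 ≈ -8.4046)
u - 27426 = -49133/5846 - 27426 = -160381529/5846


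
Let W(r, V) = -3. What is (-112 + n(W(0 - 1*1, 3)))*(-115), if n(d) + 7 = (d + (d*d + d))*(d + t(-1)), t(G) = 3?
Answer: 13685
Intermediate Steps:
n(d) = -7 + (3 + d)*(d**2 + 2*d) (n(d) = -7 + (d + (d*d + d))*(d + 3) = -7 + (d + (d**2 + d))*(3 + d) = -7 + (d + (d + d**2))*(3 + d) = -7 + (d**2 + 2*d)*(3 + d) = -7 + (3 + d)*(d**2 + 2*d))
(-112 + n(W(0 - 1*1, 3)))*(-115) = (-112 + (-7 + (-3)**3 + 5*(-3)**2 + 6*(-3)))*(-115) = (-112 + (-7 - 27 + 5*9 - 18))*(-115) = (-112 + (-7 - 27 + 45 - 18))*(-115) = (-112 - 7)*(-115) = -119*(-115) = 13685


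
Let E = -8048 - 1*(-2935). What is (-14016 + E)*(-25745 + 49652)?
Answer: -457317003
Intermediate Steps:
E = -5113 (E = -8048 + 2935 = -5113)
(-14016 + E)*(-25745 + 49652) = (-14016 - 5113)*(-25745 + 49652) = -19129*23907 = -457317003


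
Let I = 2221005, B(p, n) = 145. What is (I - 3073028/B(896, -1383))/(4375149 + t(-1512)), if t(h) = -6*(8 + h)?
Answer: 318972697/635705085 ≈ 0.50176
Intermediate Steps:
t(h) = -48 - 6*h
(I - 3073028/B(896, -1383))/(4375149 + t(-1512)) = (2221005 - 3073028/145)/(4375149 + (-48 - 6*(-1512))) = (2221005 - 3073028*1/145)/(4375149 + (-48 + 9072)) = (2221005 - 3073028/145)/(4375149 + 9024) = (318972697/145)/4384173 = (318972697/145)*(1/4384173) = 318972697/635705085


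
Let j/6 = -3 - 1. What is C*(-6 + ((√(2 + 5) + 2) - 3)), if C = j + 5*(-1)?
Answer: 203 - 29*√7 ≈ 126.27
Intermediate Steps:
j = -24 (j = 6*(-3 - 1) = 6*(-4) = -24)
C = -29 (C = -24 + 5*(-1) = -24 - 5 = -29)
C*(-6 + ((√(2 + 5) + 2) - 3)) = -29*(-6 + ((√(2 + 5) + 2) - 3)) = -29*(-6 + ((√7 + 2) - 3)) = -29*(-6 + ((2 + √7) - 3)) = -29*(-6 + (-1 + √7)) = -29*(-7 + √7) = 203 - 29*√7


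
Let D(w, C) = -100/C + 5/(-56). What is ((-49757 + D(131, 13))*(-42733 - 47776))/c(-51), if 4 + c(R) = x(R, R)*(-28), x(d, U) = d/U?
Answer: -3279028929349/23296 ≈ -1.4075e+8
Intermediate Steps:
D(w, C) = -5/56 - 100/C (D(w, C) = -100/C + 5*(-1/56) = -100/C - 5/56 = -5/56 - 100/C)
c(R) = -32 (c(R) = -4 + (R/R)*(-28) = -4 + 1*(-28) = -4 - 28 = -32)
((-49757 + D(131, 13))*(-42733 - 47776))/c(-51) = ((-49757 + (-5/56 - 100/13))*(-42733 - 47776))/(-32) = ((-49757 + (-5/56 - 100*1/13))*(-90509))*(-1/32) = ((-49757 + (-5/56 - 100/13))*(-90509))*(-1/32) = ((-49757 - 5665/728)*(-90509))*(-1/32) = -36228761/728*(-90509)*(-1/32) = (3279028929349/728)*(-1/32) = -3279028929349/23296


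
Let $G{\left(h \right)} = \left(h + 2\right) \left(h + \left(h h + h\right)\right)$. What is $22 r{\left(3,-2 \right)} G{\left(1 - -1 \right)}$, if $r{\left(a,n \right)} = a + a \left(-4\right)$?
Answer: $-6336$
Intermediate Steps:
$r{\left(a,n \right)} = - 3 a$ ($r{\left(a,n \right)} = a - 4 a = - 3 a$)
$G{\left(h \right)} = \left(2 + h\right) \left(h^{2} + 2 h\right)$ ($G{\left(h \right)} = \left(2 + h\right) \left(h + \left(h^{2} + h\right)\right) = \left(2 + h\right) \left(h + \left(h + h^{2}\right)\right) = \left(2 + h\right) \left(h^{2} + 2 h\right)$)
$22 r{\left(3,-2 \right)} G{\left(1 - -1 \right)} = 22 \left(\left(-3\right) 3\right) \left(1 - -1\right) \left(4 + \left(1 - -1\right)^{2} + 4 \left(1 - -1\right)\right) = 22 \left(-9\right) \left(1 + 1\right) \left(4 + \left(1 + 1\right)^{2} + 4 \left(1 + 1\right)\right) = - 198 \cdot 2 \left(4 + 2^{2} + 4 \cdot 2\right) = - 198 \cdot 2 \left(4 + 4 + 8\right) = - 198 \cdot 2 \cdot 16 = \left(-198\right) 32 = -6336$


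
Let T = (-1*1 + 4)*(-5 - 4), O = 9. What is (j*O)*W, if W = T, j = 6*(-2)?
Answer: 2916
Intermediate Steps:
j = -12
T = -27 (T = (-1 + 4)*(-9) = 3*(-9) = -27)
W = -27
(j*O)*W = -12*9*(-27) = -108*(-27) = 2916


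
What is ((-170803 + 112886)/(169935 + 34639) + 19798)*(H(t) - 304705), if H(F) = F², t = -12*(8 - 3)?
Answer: -1219504798939175/204574 ≈ -5.9612e+9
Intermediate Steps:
t = -60 (t = -12*5 = -60)
((-170803 + 112886)/(169935 + 34639) + 19798)*(H(t) - 304705) = ((-170803 + 112886)/(169935 + 34639) + 19798)*((-60)² - 304705) = (-57917/204574 + 19798)*(3600 - 304705) = (-57917*1/204574 + 19798)*(-301105) = (-57917/204574 + 19798)*(-301105) = (4050098135/204574)*(-301105) = -1219504798939175/204574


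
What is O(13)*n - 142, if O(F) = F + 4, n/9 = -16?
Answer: -2590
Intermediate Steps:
n = -144 (n = 9*(-16) = -144)
O(F) = 4 + F
O(13)*n - 142 = (4 + 13)*(-144) - 142 = 17*(-144) - 142 = -2448 - 142 = -2590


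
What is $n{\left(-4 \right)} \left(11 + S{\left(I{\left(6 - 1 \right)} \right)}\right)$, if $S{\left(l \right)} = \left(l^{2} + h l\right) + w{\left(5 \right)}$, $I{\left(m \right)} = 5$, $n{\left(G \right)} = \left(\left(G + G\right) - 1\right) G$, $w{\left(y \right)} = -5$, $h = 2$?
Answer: $1476$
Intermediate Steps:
$n{\left(G \right)} = G \left(-1 + 2 G\right)$ ($n{\left(G \right)} = \left(2 G - 1\right) G = \left(-1 + 2 G\right) G = G \left(-1 + 2 G\right)$)
$S{\left(l \right)} = -5 + l^{2} + 2 l$ ($S{\left(l \right)} = \left(l^{2} + 2 l\right) - 5 = -5 + l^{2} + 2 l$)
$n{\left(-4 \right)} \left(11 + S{\left(I{\left(6 - 1 \right)} \right)}\right) = - 4 \left(-1 + 2 \left(-4\right)\right) \left(11 + \left(-5 + 5^{2} + 2 \cdot 5\right)\right) = - 4 \left(-1 - 8\right) \left(11 + \left(-5 + 25 + 10\right)\right) = \left(-4\right) \left(-9\right) \left(11 + 30\right) = 36 \cdot 41 = 1476$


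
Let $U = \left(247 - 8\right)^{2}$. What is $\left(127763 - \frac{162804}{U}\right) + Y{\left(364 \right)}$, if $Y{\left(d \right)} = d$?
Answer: $\frac{7318579563}{57121} \approx 1.2812 \cdot 10^{5}$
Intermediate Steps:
$U = 57121$ ($U = 239^{2} = 57121$)
$\left(127763 - \frac{162804}{U}\right) + Y{\left(364 \right)} = \left(127763 - \frac{162804}{57121}\right) + 364 = \frac{7297787519}{57121} + 364 = \frac{7318579563}{57121}$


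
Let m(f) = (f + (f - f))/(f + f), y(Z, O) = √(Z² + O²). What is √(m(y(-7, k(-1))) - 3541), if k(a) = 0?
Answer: I*√14162/2 ≈ 59.502*I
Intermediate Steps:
y(Z, O) = √(O² + Z²)
m(f) = ½ (m(f) = (f + 0)/((2*f)) = f*(1/(2*f)) = ½)
√(m(y(-7, k(-1))) - 3541) = √(½ - 3541) = √(-7081/2) = I*√14162/2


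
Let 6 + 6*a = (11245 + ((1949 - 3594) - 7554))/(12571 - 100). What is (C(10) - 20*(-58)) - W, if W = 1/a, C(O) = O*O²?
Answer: 26213271/12130 ≈ 2161.0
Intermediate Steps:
C(O) = O³
a = -12130/12471 (a = -1 + ((11245 + ((1949 - 3594) - 7554))/(12571 - 100))/6 = -1 + ((11245 + (-1645 - 7554))/12471)/6 = -1 + ((11245 - 9199)*(1/12471))/6 = -1 + (2046*(1/12471))/6 = -1 + (⅙)*(682/4157) = -1 + 341/12471 = -12130/12471 ≈ -0.97266)
W = -12471/12130 (W = 1/(-12130/12471) = -12471/12130 ≈ -1.0281)
(C(10) - 20*(-58)) - W = (10³ - 20*(-58)) - 1*(-12471/12130) = (1000 + 1160) + 12471/12130 = 2160 + 12471/12130 = 26213271/12130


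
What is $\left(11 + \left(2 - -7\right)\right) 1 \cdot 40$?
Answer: $800$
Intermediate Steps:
$\left(11 + \left(2 - -7\right)\right) 1 \cdot 40 = \left(11 + \left(2 + 7\right)\right) 1 \cdot 40 = \left(11 + 9\right) 1 \cdot 40 = 20 \cdot 1 \cdot 40 = 20 \cdot 40 = 800$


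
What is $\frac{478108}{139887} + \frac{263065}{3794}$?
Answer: $\frac{38613315407}{530731278} \approx 72.755$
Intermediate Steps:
$\frac{478108}{139887} + \frac{263065}{3794} = \frac{38613315407}{530731278}$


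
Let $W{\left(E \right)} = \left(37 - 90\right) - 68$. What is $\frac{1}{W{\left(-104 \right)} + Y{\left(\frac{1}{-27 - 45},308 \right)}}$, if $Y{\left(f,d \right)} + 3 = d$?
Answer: $\frac{1}{184} \approx 0.0054348$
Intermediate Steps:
$Y{\left(f,d \right)} = -3 + d$
$W{\left(E \right)} = -121$ ($W{\left(E \right)} = -53 - 68 = -121$)
$\frac{1}{W{\left(-104 \right)} + Y{\left(\frac{1}{-27 - 45},308 \right)}} = \frac{1}{-121 + \left(-3 + 308\right)} = \frac{1}{-121 + 305} = \frac{1}{184}$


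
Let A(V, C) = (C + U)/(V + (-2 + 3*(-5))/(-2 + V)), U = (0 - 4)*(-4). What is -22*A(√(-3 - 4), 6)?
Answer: -4114/151 + 3388*I*√7/151 ≈ -27.245 + 59.363*I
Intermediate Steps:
U = 16 (U = -4*(-4) = 16)
A(V, C) = (16 + C)/(V - 17/(-2 + V)) (A(V, C) = (C + 16)/(V + (-2 + 3*(-5))/(-2 + V)) = (16 + C)/(V + (-2 - 15)/(-2 + V)) = (16 + C)/(V - 17/(-2 + V)))
-22*A(√(-3 - 4), 6) = -22*(32 - 16*√(-3 - 4) + 2*6 - 1*6*√(-3 - 4))/(17 - (√(-3 - 4))² + 2*√(-3 - 4)) = -22*(32 - 16*I*√7 + 12 - 1*6*√(-7))/(17 - (√(-7))² + 2*√(-7)) = -22*(32 - 16*I*√7 + 12 - 1*6*I*√7)/(17 - (I*√7)² + 2*(I*√7)) = -22*(32 - 16*I*√7 + 12 - 6*I*√7)/(17 - 1*(-7) + 2*I*√7) = -22*(44 - 22*I*√7)/(17 + 7 + 2*I*√7) = -22*(44 - 22*I*√7)/(24 + 2*I*√7)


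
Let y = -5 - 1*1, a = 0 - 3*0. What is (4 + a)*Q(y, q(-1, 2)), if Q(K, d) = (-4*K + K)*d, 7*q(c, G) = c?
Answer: -72/7 ≈ -10.286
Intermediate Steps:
q(c, G) = c/7
a = 0 (a = 0 + 0 = 0)
y = -6 (y = -5 - 1 = -6)
Q(K, d) = -3*K*d (Q(K, d) = (-3*K)*d = -3*K*d)
(4 + a)*Q(y, q(-1, 2)) = (4 + 0)*(-3*(-6)*(1/7)*(-1)) = 4*(-3*(-6)*(-1/7)) = 4*(-18/7) = -72/7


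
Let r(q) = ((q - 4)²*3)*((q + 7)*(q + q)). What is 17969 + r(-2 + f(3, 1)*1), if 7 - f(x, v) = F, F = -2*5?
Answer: 257549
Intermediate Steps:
F = -10
f(x, v) = 17 (f(x, v) = 7 - 1*(-10) = 7 + 10 = 17)
r(q) = 6*q*(-4 + q)²*(7 + q) (r(q) = ((-4 + q)²*3)*((7 + q)*(2*q)) = (3*(-4 + q)²)*(2*q*(7 + q)) = 6*q*(-4 + q)²*(7 + q))
17969 + r(-2 + f(3, 1)*1) = 17969 + 6*(-2 + 17*1)*(-4 + (-2 + 17*1))²*(7 + (-2 + 17*1)) = 17969 + 6*(-2 + 17)*(-4 + (-2 + 17))²*(7 + (-2 + 17)) = 17969 + 6*15*(-4 + 15)²*(7 + 15) = 17969 + 6*15*11²*22 = 17969 + 6*15*121*22 = 17969 + 239580 = 257549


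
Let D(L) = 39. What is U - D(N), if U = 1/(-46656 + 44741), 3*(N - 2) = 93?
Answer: -74686/1915 ≈ -39.000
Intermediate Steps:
N = 33 (N = 2 + (1/3)*93 = 2 + 31 = 33)
U = -1/1915 (U = 1/(-1915) = -1/1915 ≈ -0.00052219)
U - D(N) = -1/1915 - 1*39 = -1/1915 - 39 = -74686/1915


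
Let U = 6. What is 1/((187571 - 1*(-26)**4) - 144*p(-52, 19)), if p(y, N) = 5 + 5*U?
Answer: -1/274445 ≈ -3.6437e-6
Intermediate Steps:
p(y, N) = 35 (p(y, N) = 5 + 5*6 = 5 + 30 = 35)
1/((187571 - 1*(-26)**4) - 144*p(-52, 19)) = 1/((187571 - 1*(-26)**4) - 144*35) = 1/((187571 - 1*456976) - 5040) = 1/((187571 - 456976) - 5040) = 1/(-269405 - 5040) = 1/(-274445) = -1/274445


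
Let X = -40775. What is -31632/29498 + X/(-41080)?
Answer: -9666161/121177784 ≈ -0.079768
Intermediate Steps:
-31632/29498 + X/(-41080) = -31632/29498 - 40775/(-41080) = -31632*1/29498 - 40775*(-1/41080) = -15816/14749 + 8155/8216 = -9666161/121177784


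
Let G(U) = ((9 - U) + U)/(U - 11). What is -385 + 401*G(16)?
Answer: 1684/5 ≈ 336.80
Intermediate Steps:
G(U) = 9/(-11 + U)
-385 + 401*G(16) = -385 + 401*(9/(-11 + 16)) = -385 + 401*(9/5) = -385 + 3609/5 = 1684/5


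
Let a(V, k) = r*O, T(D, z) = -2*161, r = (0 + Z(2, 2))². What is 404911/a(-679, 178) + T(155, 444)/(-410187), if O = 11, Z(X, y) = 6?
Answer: 55363118623/54144684 ≈ 1022.5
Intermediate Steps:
r = 36 (r = (0 + 6)² = 6² = 36)
T(D, z) = -322
a(V, k) = 396 (a(V, k) = 36*11 = 396)
404911/a(-679, 178) + T(155, 444)/(-410187) = 404911/396 - 322/(-410187) = 404911*(1/396) - 322*(-1/410187) = 404911/396 + 322/410187 = 55363118623/54144684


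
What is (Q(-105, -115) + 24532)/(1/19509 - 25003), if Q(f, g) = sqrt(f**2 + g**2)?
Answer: -239297394/243891763 - 97545*sqrt(970)/487783526 ≈ -0.98739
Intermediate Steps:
(Q(-105, -115) + 24532)/(1/19509 - 25003) = (sqrt((-105)**2 + (-115)**2) + 24532)/(1/19509 - 25003) = (sqrt(11025 + 13225) + 24532)/(1/19509 - 25003) = (sqrt(24250) + 24532)/(-487783526/19509) = (5*sqrt(970) + 24532)*(-19509/487783526) = (24532 + 5*sqrt(970))*(-19509/487783526) = -239297394/243891763 - 97545*sqrt(970)/487783526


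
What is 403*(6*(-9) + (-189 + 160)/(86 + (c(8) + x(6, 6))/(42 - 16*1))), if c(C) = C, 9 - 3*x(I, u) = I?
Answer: -49159552/2245 ≈ -21897.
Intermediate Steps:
x(I, u) = 3 - I/3
403*(6*(-9) + (-189 + 160)/(86 + (c(8) + x(6, 6))/(42 - 16*1))) = 403*(6*(-9) + (-189 + 160)/(86 + (8 + (3 - 1/3*6))/(42 - 16*1))) = 403*(-54 - 29/(86 + (8 + (3 - 2))/(42 - 16))) = 403*(-54 - 29/(86 + (8 + 1)/26)) = 403*(-54 - 29/(86 + 9*(1/26))) = 403*(-54 - 29/(86 + 9/26)) = 403*(-54 - 29/2245/26) = 403*(-54 - 29*26/2245) = 403*(-54 - 754/2245) = 403*(-121984/2245) = -49159552/2245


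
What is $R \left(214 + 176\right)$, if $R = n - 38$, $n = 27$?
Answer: $-4290$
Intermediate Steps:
$R = -11$ ($R = 27 - 38 = -11$)
$R \left(214 + 176\right) = - 11 \left(214 + 176\right) = \left(-11\right) 390 = -4290$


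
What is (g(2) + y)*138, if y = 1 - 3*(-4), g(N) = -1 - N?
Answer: 1380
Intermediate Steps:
y = 13 (y = 1 + 12 = 13)
(g(2) + y)*138 = ((-1 - 1*2) + 13)*138 = ((-1 - 2) + 13)*138 = (-3 + 13)*138 = 10*138 = 1380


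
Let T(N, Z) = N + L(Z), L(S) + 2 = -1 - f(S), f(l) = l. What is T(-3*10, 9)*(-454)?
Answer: 19068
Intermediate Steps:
L(S) = -3 - S (L(S) = -2 + (-1 - S) = -3 - S)
T(N, Z) = -3 + N - Z (T(N, Z) = N + (-3 - Z) = -3 + N - Z)
T(-3*10, 9)*(-454) = (-3 - 3*10 - 1*9)*(-454) = (-3 - 30 - 9)*(-454) = -42*(-454) = 19068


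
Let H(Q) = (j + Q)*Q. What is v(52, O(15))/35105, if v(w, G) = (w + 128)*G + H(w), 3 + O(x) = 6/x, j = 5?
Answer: 2496/35105 ≈ 0.071101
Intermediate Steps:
O(x) = -3 + 6/x
H(Q) = Q*(5 + Q) (H(Q) = (5 + Q)*Q = Q*(5 + Q))
v(w, G) = G*(128 + w) + w*(5 + w) (v(w, G) = (w + 128)*G + w*(5 + w) = (128 + w)*G + w*(5 + w) = G*(128 + w) + w*(5 + w))
v(52, O(15))/35105 = (128*(-3 + 6/15) + (-3 + 6/15)*52 + 52*(5 + 52))/35105 = (128*(-3 + 6*(1/15)) + (-3 + 6*(1/15))*52 + 52*57)*(1/35105) = (128*(-3 + ⅖) + (-3 + ⅖)*52 + 2964)*(1/35105) = (128*(-13/5) - 13/5*52 + 2964)*(1/35105) = (-1664/5 - 676/5 + 2964)*(1/35105) = 2496*(1/35105) = 2496/35105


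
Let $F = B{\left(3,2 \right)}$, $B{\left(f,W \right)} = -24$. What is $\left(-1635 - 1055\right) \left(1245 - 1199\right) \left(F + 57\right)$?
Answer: $-4083420$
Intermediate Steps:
$F = -24$
$\left(-1635 - 1055\right) \left(1245 - 1199\right) \left(F + 57\right) = \left(-1635 - 1055\right) \left(1245 - 1199\right) \left(-24 + 57\right) = \left(-1635 - 1055\right) 46 \cdot 33 = \left(-2690\right) 1518 = -4083420$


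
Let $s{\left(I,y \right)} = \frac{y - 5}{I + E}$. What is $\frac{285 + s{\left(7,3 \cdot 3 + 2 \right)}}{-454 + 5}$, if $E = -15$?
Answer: $- \frac{1137}{1796} \approx -0.63307$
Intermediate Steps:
$s{\left(I,y \right)} = \frac{-5 + y}{-15 + I}$ ($s{\left(I,y \right)} = \frac{y - 5}{I - 15} = \frac{-5 + y}{-15 + I}$)
$\frac{285 + s{\left(7,3 \cdot 3 + 2 \right)}}{-454 + 5} = \frac{285 + \frac{-5 + \left(3 \cdot 3 + 2\right)}{-15 + 7}}{-454 + 5} = \frac{285 + \frac{-5 + \left(9 + 2\right)}{-8}}{-449} = - \frac{285 - \frac{-5 + 11}{8}}{449} = - \frac{285 - \frac{3}{4}}{449} = \left(- \frac{1}{449}\right) \frac{1137}{4} = - \frac{1137}{1796}$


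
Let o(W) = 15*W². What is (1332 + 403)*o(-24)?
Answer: 14990400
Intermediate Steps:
(1332 + 403)*o(-24) = (1332 + 403)*(15*(-24)²) = 1735*(15*576) = 1735*8640 = 14990400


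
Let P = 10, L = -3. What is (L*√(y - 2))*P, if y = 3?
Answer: -30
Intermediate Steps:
(L*√(y - 2))*P = -3*√(3 - 2)*10 = -3*√1*10 = -3*1*10 = -3*10 = -30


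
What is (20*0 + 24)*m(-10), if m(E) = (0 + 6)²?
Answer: 864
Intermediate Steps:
m(E) = 36 (m(E) = 6² = 36)
(20*0 + 24)*m(-10) = (20*0 + 24)*36 = (0 + 24)*36 = 24*36 = 864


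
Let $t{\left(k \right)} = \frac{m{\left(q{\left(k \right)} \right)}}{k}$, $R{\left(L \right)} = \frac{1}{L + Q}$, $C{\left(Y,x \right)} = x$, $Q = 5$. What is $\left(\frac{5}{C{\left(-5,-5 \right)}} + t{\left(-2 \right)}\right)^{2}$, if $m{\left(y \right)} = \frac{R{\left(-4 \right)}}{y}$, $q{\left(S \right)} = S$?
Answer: $\frac{9}{16} \approx 0.5625$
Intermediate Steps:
$R{\left(L \right)} = \frac{1}{5 + L}$ ($R{\left(L \right)} = \frac{1}{L + 5} = \frac{1}{5 + L}$)
$m{\left(y \right)} = \frac{1}{y}$ ($m{\left(y \right)} = \frac{1}{\left(5 - 4\right) y} = \frac{1}{1 y} = 1 \frac{1}{y} = \frac{1}{y}$)
$t{\left(k \right)} = \frac{1}{k^{2}}$ ($t{\left(k \right)} = \frac{1}{k k} = \frac{1}{k^{2}}$)
$\left(\frac{5}{C{\left(-5,-5 \right)}} + t{\left(-2 \right)}\right)^{2} = \left(\frac{5}{-5} + \frac{1}{4}\right)^{2} = \left(5 \left(- \frac{1}{5}\right) + \frac{1}{4}\right)^{2} = \left(-1 + \frac{1}{4}\right)^{2} = \left(- \frac{3}{4}\right)^{2} = \frac{9}{16}$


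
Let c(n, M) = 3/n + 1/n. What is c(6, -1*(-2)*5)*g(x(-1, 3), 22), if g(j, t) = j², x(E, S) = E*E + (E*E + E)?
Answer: ⅔ ≈ 0.66667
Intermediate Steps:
c(n, M) = 4/n (c(n, M) = 3/n + 1/n = 4/n)
x(E, S) = E + 2*E² (x(E, S) = E² + (E² + E) = E² + (E + E²) = E + 2*E²)
c(6, -1*(-2)*5)*g(x(-1, 3), 22) = (4/6)*(-(1 + 2*(-1)))² = (4*(⅙))*(-(1 - 2))² = 2*(-1*(-1))²/3 = (⅔)*1² = (⅔)*1 = ⅔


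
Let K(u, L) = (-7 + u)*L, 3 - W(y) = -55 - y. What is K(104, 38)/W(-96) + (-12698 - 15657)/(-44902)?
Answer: -4327139/44902 ≈ -96.369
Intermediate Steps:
W(y) = 58 + y (W(y) = 3 - (-55 - y) = 3 + (55 + y) = 58 + y)
K(u, L) = L*(-7 + u)
K(104, 38)/W(-96) + (-12698 - 15657)/(-44902) = (38*(-7 + 104))/(58 - 96) + (-12698 - 15657)/(-44902) = (38*97)/(-38) - 28355*(-1/44902) = 3686*(-1/38) + 28355/44902 = -97 + 28355/44902 = -4327139/44902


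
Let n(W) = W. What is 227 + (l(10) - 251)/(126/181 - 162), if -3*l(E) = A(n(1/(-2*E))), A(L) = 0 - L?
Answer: 400375561/1751760 ≈ 228.56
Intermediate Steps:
A(L) = -L
l(E) = -1/(6*E) (l(E) = -(-1)/(3*((-2*E))) = -(-1)*(-1/(2*E))/3 = -1/(6*E))
227 + (l(10) - 251)/(126/181 - 162) = 227 + (-⅙/10 - 251)/(126/181 - 162) = 227 + (-⅙*⅒ - 251)/(126*(1/181) - 162) = 227 + (-1/60 - 251)/(126/181 - 162) = 227 - 15061/(60*(-29196/181)) = 227 - 15061/60*(-181/29196) = 227 + 2726041/1751760 = 400375561/1751760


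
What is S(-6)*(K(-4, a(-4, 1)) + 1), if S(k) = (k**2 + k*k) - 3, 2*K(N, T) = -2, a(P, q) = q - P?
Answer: 0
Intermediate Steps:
K(N, T) = -1 (K(N, T) = (1/2)*(-2) = -1)
S(k) = -3 + 2*k**2 (S(k) = (k**2 + k**2) - 3 = 2*k**2 - 3 = -3 + 2*k**2)
S(-6)*(K(-4, a(-4, 1)) + 1) = (-3 + 2*(-6)**2)*(-1 + 1) = (-3 + 2*36)*0 = (-3 + 72)*0 = 69*0 = 0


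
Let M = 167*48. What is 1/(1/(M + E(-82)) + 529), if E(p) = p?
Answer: 7934/4197087 ≈ 0.0018904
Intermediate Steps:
M = 8016
1/(1/(M + E(-82)) + 529) = 1/(1/(8016 - 82) + 529) = 1/(1/7934 + 529) = 1/(4197087/7934) = 7934/4197087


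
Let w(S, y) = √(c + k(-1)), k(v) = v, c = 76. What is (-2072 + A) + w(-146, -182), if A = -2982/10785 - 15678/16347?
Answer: -40612932936/19589155 + 5*√3 ≈ -2064.6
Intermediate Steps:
A = -24203776/19589155 (A = -2982*1/10785 - 15678*1/16347 = -994/3595 - 5226/5449 = -24203776/19589155 ≈ -1.2356)
w(S, y) = 5*√3 (w(S, y) = √(76 - 1) = √75 = 5*√3)
(-2072 + A) + w(-146, -182) = (-2072 - 24203776/19589155) + 5*√3 = -40612932936/19589155 + 5*√3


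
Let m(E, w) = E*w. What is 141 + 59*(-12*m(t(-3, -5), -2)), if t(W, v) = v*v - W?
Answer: 39789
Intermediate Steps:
t(W, v) = v**2 - W
141 + 59*(-12*m(t(-3, -5), -2)) = 141 + 59*(-12*((-5)**2 - 1*(-3))*(-2)) = 141 + 59*(-12*(25 + 3)*(-2)) = 141 + 59*(-336*(-2)) = 141 + 59*(-12*(-56)) = 141 + 59*672 = 141 + 39648 = 39789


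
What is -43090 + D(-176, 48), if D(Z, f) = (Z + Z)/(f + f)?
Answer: -129281/3 ≈ -43094.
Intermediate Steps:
D(Z, f) = Z/f (D(Z, f) = (2*Z)/((2*f)) = (2*Z)*(1/(2*f)) = Z/f)
-43090 + D(-176, 48) = -43090 - 176/48 = -43090 - 176*1/48 = -43090 - 11/3 = -129281/3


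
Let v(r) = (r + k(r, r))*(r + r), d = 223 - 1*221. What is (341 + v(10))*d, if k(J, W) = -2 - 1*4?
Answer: 842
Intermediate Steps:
k(J, W) = -6 (k(J, W) = -2 - 4 = -6)
d = 2 (d = 223 - 221 = 2)
v(r) = 2*r*(-6 + r) (v(r) = (r - 6)*(r + r) = (-6 + r)*(2*r) = 2*r*(-6 + r))
(341 + v(10))*d = (341 + 2*10*(-6 + 10))*2 = (341 + 2*10*4)*2 = (341 + 80)*2 = 421*2 = 842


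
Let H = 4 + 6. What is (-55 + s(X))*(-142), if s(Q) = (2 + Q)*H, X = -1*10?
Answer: 19170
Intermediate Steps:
H = 10
X = -10
s(Q) = 20 + 10*Q (s(Q) = (2 + Q)*10 = 20 + 10*Q)
(-55 + s(X))*(-142) = (-55 + (20 + 10*(-10)))*(-142) = (-55 + (20 - 100))*(-142) = (-55 - 80)*(-142) = -135*(-142) = 19170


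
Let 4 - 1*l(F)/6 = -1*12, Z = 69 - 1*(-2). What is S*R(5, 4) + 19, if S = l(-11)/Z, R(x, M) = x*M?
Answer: 3269/71 ≈ 46.042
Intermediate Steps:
Z = 71 (Z = 69 + 2 = 71)
l(F) = 96 (l(F) = 24 - (-6)*12 = 24 - 6*(-12) = 24 + 72 = 96)
R(x, M) = M*x
S = 96/71 ≈ 1.3521
S*R(5, 4) + 19 = 96*(4*5)/71 + 19 = (96/71)*20 + 19 = 1920/71 + 19 = 3269/71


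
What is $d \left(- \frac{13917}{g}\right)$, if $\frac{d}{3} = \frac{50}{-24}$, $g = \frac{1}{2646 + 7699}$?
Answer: $\frac{3599284125}{4} \approx 8.9982 \cdot 10^{8}$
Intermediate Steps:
$g = \frac{1}{10345} \approx 9.6665 \cdot 10^{-5}$
$d = - \frac{25}{4}$ ($d = 3 \frac{50}{-24} = 3 \cdot 50 \left(- \frac{1}{24}\right) = 3 \left(- \frac{25}{12}\right) = - \frac{25}{4} \approx -6.25$)
$d \left(- \frac{13917}{g}\right) = - \frac{25 \left(- 13917 \frac{1}{\frac{1}{10345}}\right)}{4} = - \frac{25 \left(\left(-13917\right) 10345\right)}{4} = \left(- \frac{25}{4}\right) \left(-143971365\right) = \frac{3599284125}{4}$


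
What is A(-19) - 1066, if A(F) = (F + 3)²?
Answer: -810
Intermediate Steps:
A(F) = (3 + F)²
A(-19) - 1066 = (3 - 19)² - 1066 = (-16)² - 1066 = 256 - 1066 = -810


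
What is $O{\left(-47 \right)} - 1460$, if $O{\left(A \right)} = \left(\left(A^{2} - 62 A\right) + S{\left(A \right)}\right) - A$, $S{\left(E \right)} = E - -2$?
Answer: $3665$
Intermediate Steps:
$S{\left(E \right)} = 2 + E$ ($S{\left(E \right)} = E + 2 = 2 + E$)
$O{\left(A \right)} = 2 + A^{2} - 62 A$ ($O{\left(A \right)} = \left(\left(A^{2} - 62 A\right) + \left(2 + A\right)\right) - A = \left(2 + A^{2} - 61 A\right) - A = 2 + A^{2} - 62 A$)
$O{\left(-47 \right)} - 1460 = \left(2 + \left(-47\right)^{2} - -2914\right) - 1460 = \left(2 + 2209 + 2914\right) - 1460 = 5125 - 1460 = 3665$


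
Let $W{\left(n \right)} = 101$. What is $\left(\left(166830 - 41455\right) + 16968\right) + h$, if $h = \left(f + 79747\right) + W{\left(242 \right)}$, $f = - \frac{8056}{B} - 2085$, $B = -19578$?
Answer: $\frac{2154621662}{9789} \approx 2.2011 \cdot 10^{5}$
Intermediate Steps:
$f = - \frac{20406037}{9789}$ ($f = - \frac{8056}{-19578} - 2085 = \left(-8056\right) \left(- \frac{1}{19578}\right) - 2085 = \frac{4028}{9789} - 2085 = - \frac{20406037}{9789} \approx -2084.6$)
$h = \frac{761226035}{9789}$ ($h = \left(- \frac{20406037}{9789} + 79747\right) + 101 = \frac{760237346}{9789} + 101 = \frac{761226035}{9789} \approx 77763.0$)
$\left(\left(166830 - 41455\right) + 16968\right) + h = \left(\left(166830 - 41455\right) + 16968\right) + \frac{761226035}{9789} = \left(125375 + 16968\right) + \frac{761226035}{9789} = 142343 + \frac{761226035}{9789} = \frac{2154621662}{9789}$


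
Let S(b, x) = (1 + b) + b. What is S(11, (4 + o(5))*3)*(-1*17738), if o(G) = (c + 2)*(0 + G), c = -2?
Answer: -407974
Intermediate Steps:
o(G) = 0 (o(G) = (-2 + 2)*(0 + G) = 0*G = 0)
S(b, x) = 1 + 2*b
S(11, (4 + o(5))*3)*(-1*17738) = (1 + 2*11)*(-1*17738) = (1 + 22)*(-17738) = 23*(-17738) = -407974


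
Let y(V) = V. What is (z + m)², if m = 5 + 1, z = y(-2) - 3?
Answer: 1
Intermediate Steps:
z = -5 (z = -2 - 3 = -5)
m = 6
(z + m)² = (-5 + 6)² = 1² = 1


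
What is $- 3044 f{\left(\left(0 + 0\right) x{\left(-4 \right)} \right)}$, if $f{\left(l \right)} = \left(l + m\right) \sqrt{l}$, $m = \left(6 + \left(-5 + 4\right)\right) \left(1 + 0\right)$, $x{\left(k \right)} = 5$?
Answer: $0$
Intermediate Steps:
$m = 5$ ($m = \left(6 - 1\right) 1 = 5 \cdot 1 = 5$)
$f{\left(l \right)} = \sqrt{l} \left(5 + l\right)$ ($f{\left(l \right)} = \left(l + 5\right) \sqrt{l} = \left(5 + l\right) \sqrt{l} = \sqrt{l} \left(5 + l\right)$)
$- 3044 f{\left(\left(0 + 0\right) x{\left(-4 \right)} \right)} = - 3044 \sqrt{\left(0 + 0\right) 5} \left(5 + \left(0 + 0\right) 5\right) = - 3044 \sqrt{0 \cdot 5} \left(5 + 0 \cdot 5\right) = - 3044 \sqrt{0} \left(5 + 0\right) = - 3044 \cdot 0 \cdot 5 = \left(-3044\right) 0 = 0$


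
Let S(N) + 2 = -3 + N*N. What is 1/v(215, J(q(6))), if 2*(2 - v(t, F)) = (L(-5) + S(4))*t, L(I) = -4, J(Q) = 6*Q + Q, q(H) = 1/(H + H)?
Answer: -2/1501 ≈ -0.0013324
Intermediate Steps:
q(H) = 1/(2*H)
J(Q) = 7*Q
S(N) = -5 + N**2 (S(N) = -2 + (-3 + N*N) = -2 + (-3 + N**2) = -5 + N**2)
v(t, F) = 2 - 7*t/2 (v(t, F) = 2 - (-4 + (-5 + 4**2))*t/2 = 2 - (-4 + (-5 + 16))*t/2 = 2 - (-4 + 11)*t/2 = 2 - 7*t/2)
1/v(215, J(q(6))) = 1/(2 - 7/2*215) = 1/(2 - 1505/2) = 1/(-1501/2) = -2/1501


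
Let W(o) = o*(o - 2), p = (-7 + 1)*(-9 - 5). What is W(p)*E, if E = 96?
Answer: 661248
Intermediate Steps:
p = 84 (p = -6*(-14) = 84)
W(o) = o*(-2 + o)
W(p)*E = (84*(-2 + 84))*96 = (84*82)*96 = 6888*96 = 661248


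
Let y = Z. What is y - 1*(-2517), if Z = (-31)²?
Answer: 3478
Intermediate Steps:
Z = 961
y = 961
y - 1*(-2517) = 961 - 1*(-2517) = 961 + 2517 = 3478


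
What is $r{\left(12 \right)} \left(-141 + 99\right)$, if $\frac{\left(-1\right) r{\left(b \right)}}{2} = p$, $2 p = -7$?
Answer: $-294$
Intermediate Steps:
$p = - \frac{7}{2}$ ($p = \frac{1}{2} \left(-7\right) = - \frac{7}{2} \approx -3.5$)
$r{\left(b \right)} = 7$ ($r{\left(b \right)} = \left(-2\right) \left(- \frac{7}{2}\right) = 7$)
$r{\left(12 \right)} \left(-141 + 99\right) = 7 \left(-141 + 99\right) = 7 \left(-42\right) = -294$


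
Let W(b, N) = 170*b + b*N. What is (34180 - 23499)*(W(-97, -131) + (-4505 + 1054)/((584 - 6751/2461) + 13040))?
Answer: -1354584604846990/33521913 ≈ -4.0409e+7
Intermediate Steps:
W(b, N) = 170*b + N*b
(34180 - 23499)*(W(-97, -131) + (-4505 + 1054)/((584 - 6751/2461) + 13040)) = (34180 - 23499)*(-97*(170 - 131) + (-4505 + 1054)/((584 - 6751/2461) + 13040)) = 10681*(-97*39 - 3451/((584 - 6751*1/2461) + 13040)) = 10681*(-3783 - 3451/((584 - 6751/2461) + 13040)) = 10681*(-3783 - 3451/(1430473/2461 + 13040)) = 10681*(-3783 - 3451/33521913/2461) = 10681*(-3783 - 3451*2461/33521913) = 10681*(-3783 - 8492911/33521913) = 10681*(-126821889790/33521913) = -1354584604846990/33521913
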